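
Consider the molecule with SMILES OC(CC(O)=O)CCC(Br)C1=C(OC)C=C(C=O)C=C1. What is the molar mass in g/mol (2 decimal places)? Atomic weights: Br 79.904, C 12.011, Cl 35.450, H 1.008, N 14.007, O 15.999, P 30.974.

345.19 g/mol

First, the molecular formula is C14H17BrO5 (counting implicit H from valence).
  Br: 1 × 79.904 = 79.904
  C: 14 × 12.011 = 168.154
  H: 17 × 1.008 = 17.136
  O: 5 × 15.999 = 79.995
Sum: 1×79.904 + 14×12.011 + 17×1.008 + 5×15.999 = 345.189 → 345.19 g/mol.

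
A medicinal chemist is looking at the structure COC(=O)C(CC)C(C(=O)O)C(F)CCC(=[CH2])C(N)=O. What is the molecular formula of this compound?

C13H20FNO5

Walk through each heavy atom and fill implicit hydrogens from standard valence (C 4, N 3, O 2, S 2, halogen 1):
  atom 1: C, bond orders sum to 1 (valence 4) → 3 H
  atom 2: O, bond orders sum to 2 (valence 2) → 0 H
  atom 3: C, bond orders sum to 4 (valence 4) → 0 H
  atom 4: O, bond orders sum to 2 (valence 2) → 0 H
  atom 5: C, bond orders sum to 3 (valence 4) → 1 H
  atom 6: C, bond orders sum to 2 (valence 4) → 2 H
  atom 7: C, bond orders sum to 1 (valence 4) → 3 H
  atom 8: C, bond orders sum to 3 (valence 4) → 1 H
  atom 9: C, bond orders sum to 4 (valence 4) → 0 H
  atom 10: O, bond orders sum to 2 (valence 2) → 0 H
  atom 11: O, bond orders sum to 1 (valence 2) → 1 H
  atom 12: C, bond orders sum to 3 (valence 4) → 1 H
  atom 13: F (halogen, monovalent) → 0 H
  atom 14: C, bond orders sum to 2 (valence 4) → 2 H
  atom 15: C, bond orders sum to 2 (valence 4) → 2 H
  atom 16: C, bond orders sum to 4 (valence 4) → 0 H
  atom 17: C with explicit H count 2
  atom 18: C, bond orders sum to 4 (valence 4) → 0 H
  atom 19: N, bond orders sum to 1 (valence 3) → 2 H
  atom 20: O, bond orders sum to 2 (valence 2) → 0 H
Totals → C:13, H:20, F:1, N:1, O:5.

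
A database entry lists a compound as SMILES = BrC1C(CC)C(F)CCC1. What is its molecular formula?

Walk through each heavy atom and fill implicit hydrogens from standard valence (C 4, N 3, O 2, S 2, halogen 1):
  atom 1: Br (halogen, monovalent) → 0 H
  atom 2: C, bond orders sum to 3 (valence 4) → 1 H
  atom 3: C, bond orders sum to 3 (valence 4) → 1 H
  atom 4: C, bond orders sum to 2 (valence 4) → 2 H
  atom 5: C, bond orders sum to 1 (valence 4) → 3 H
  atom 6: C, bond orders sum to 3 (valence 4) → 1 H
  atom 7: F (halogen, monovalent) → 0 H
  atom 8: C, bond orders sum to 2 (valence 4) → 2 H
  atom 9: C, bond orders sum to 2 (valence 4) → 2 H
  atom 10: C, bond orders sum to 2 (valence 4) → 2 H
Totals → C:8, H:14, Br:1, F:1.

C8H14BrF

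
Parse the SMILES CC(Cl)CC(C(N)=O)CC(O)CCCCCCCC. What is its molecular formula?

Walk through each heavy atom and fill implicit hydrogens from standard valence (C 4, N 3, O 2, S 2, halogen 1):
  atom 1: C, bond orders sum to 1 (valence 4) → 3 H
  atom 2: C, bond orders sum to 3 (valence 4) → 1 H
  atom 3: Cl (halogen, monovalent) → 0 H
  atom 4: C, bond orders sum to 2 (valence 4) → 2 H
  atom 5: C, bond orders sum to 3 (valence 4) → 1 H
  atom 6: C, bond orders sum to 4 (valence 4) → 0 H
  atom 7: N, bond orders sum to 1 (valence 3) → 2 H
  atom 8: O, bond orders sum to 2 (valence 2) → 0 H
  atom 9: C, bond orders sum to 2 (valence 4) → 2 H
  atom 10: C, bond orders sum to 3 (valence 4) → 1 H
  atom 11: O, bond orders sum to 1 (valence 2) → 1 H
  atom 12: C, bond orders sum to 2 (valence 4) → 2 H
  atom 13: C, bond orders sum to 2 (valence 4) → 2 H
  atom 14: C, bond orders sum to 2 (valence 4) → 2 H
  atom 15: C, bond orders sum to 2 (valence 4) → 2 H
  atom 16: C, bond orders sum to 2 (valence 4) → 2 H
  atom 17: C, bond orders sum to 2 (valence 4) → 2 H
  atom 18: C, bond orders sum to 2 (valence 4) → 2 H
  atom 19: C, bond orders sum to 1 (valence 4) → 3 H
Totals → C:15, H:30, Cl:1, N:1, O:2.

C15H30ClNO2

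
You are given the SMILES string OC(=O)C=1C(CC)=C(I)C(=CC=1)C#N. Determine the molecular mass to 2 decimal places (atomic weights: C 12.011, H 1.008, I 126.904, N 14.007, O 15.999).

301.08 g/mol

First, the molecular formula is C10H8INO2 (counting implicit H from valence).
  C: 10 × 12.011 = 120.110
  H: 8 × 1.008 = 8.064
  I: 1 × 126.904 = 126.904
  N: 1 × 14.007 = 14.007
  O: 2 × 15.999 = 31.998
Sum: 10×12.011 + 8×1.008 + 1×126.904 + 1×14.007 + 2×15.999 = 301.083 → 301.08 g/mol.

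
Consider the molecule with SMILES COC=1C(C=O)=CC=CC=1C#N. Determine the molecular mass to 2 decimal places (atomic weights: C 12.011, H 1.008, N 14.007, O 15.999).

161.16 g/mol

First, the molecular formula is C9H7NO2 (counting implicit H from valence).
  C: 9 × 12.011 = 108.099
  H: 7 × 1.008 = 7.056
  N: 1 × 14.007 = 14.007
  O: 2 × 15.999 = 31.998
Sum: 9×12.011 + 7×1.008 + 1×14.007 + 2×15.999 = 161.160 → 161.16 g/mol.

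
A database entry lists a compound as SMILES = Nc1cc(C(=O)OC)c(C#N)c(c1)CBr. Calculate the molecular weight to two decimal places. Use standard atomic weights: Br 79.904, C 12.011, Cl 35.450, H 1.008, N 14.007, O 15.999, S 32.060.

269.10 g/mol

First, the molecular formula is C10H9BrN2O2 (counting implicit H from valence).
  Br: 1 × 79.904 = 79.904
  C: 10 × 12.011 = 120.110
  H: 9 × 1.008 = 9.072
  N: 2 × 14.007 = 28.014
  O: 2 × 15.999 = 31.998
Sum: 1×79.904 + 10×12.011 + 9×1.008 + 2×14.007 + 2×15.999 = 269.098 → 269.10 g/mol.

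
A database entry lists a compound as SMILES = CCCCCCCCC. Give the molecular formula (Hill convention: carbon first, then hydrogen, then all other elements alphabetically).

Walk through each heavy atom and fill implicit hydrogens from standard valence (C 4, N 3, O 2, S 2, halogen 1):
  atom 1: C, bond orders sum to 1 (valence 4) → 3 H
  atom 2: C, bond orders sum to 2 (valence 4) → 2 H
  atom 3: C, bond orders sum to 2 (valence 4) → 2 H
  atom 4: C, bond orders sum to 2 (valence 4) → 2 H
  atom 5: C, bond orders sum to 2 (valence 4) → 2 H
  atom 6: C, bond orders sum to 2 (valence 4) → 2 H
  atom 7: C, bond orders sum to 2 (valence 4) → 2 H
  atom 8: C, bond orders sum to 2 (valence 4) → 2 H
  atom 9: C, bond orders sum to 1 (valence 4) → 3 H
Totals → C:9, H:20.

C9H20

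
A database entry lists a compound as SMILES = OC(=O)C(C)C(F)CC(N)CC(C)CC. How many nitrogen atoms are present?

Scan the SMILES for N atoms (remember two-letter symbols like Cl and Br are single atoms).
Nitrogen count: 1.

1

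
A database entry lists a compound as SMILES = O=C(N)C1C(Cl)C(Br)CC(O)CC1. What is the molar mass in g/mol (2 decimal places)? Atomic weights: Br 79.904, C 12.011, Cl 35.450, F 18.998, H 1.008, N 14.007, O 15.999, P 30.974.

First, the molecular formula is C8H13BrClNO2 (counting implicit H from valence).
  Br: 1 × 79.904 = 79.904
  C: 8 × 12.011 = 96.088
  Cl: 1 × 35.450 = 35.450
  H: 13 × 1.008 = 13.104
  N: 1 × 14.007 = 14.007
  O: 2 × 15.999 = 31.998
Sum: 1×79.904 + 8×12.011 + 1×35.450 + 13×1.008 + 1×14.007 + 2×15.999 = 270.551 → 270.55 g/mol.

270.55 g/mol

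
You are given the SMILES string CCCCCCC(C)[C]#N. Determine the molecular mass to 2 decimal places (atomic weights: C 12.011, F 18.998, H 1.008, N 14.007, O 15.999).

First, the molecular formula is C9H17N (counting implicit H from valence).
  C: 9 × 12.011 = 108.099
  H: 17 × 1.008 = 17.136
  N: 1 × 14.007 = 14.007
Sum: 9×12.011 + 17×1.008 + 1×14.007 = 139.242 → 139.24 g/mol.

139.24 g/mol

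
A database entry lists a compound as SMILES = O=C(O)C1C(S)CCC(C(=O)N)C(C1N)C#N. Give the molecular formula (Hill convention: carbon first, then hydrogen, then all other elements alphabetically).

C10H15N3O3S

Walk through each heavy atom and fill implicit hydrogens from standard valence (C 4, N 3, O 2, S 2, halogen 1):
  atom 1: O, bond orders sum to 2 (valence 2) → 0 H
  atom 2: C, bond orders sum to 4 (valence 4) → 0 H
  atom 3: O, bond orders sum to 1 (valence 2) → 1 H
  atom 4: C, bond orders sum to 3 (valence 4) → 1 H
  atom 5: C, bond orders sum to 3 (valence 4) → 1 H
  atom 6: S, bond orders sum to 1 (valence 2) → 1 H
  atom 7: C, bond orders sum to 2 (valence 4) → 2 H
  atom 8: C, bond orders sum to 2 (valence 4) → 2 H
  atom 9: C, bond orders sum to 3 (valence 4) → 1 H
  atom 10: C, bond orders sum to 4 (valence 4) → 0 H
  atom 11: O, bond orders sum to 2 (valence 2) → 0 H
  atom 12: N, bond orders sum to 1 (valence 3) → 2 H
  atom 13: C, bond orders sum to 3 (valence 4) → 1 H
  atom 14: C, bond orders sum to 3 (valence 4) → 1 H
  atom 15: N, bond orders sum to 1 (valence 3) → 2 H
  atom 16: C, bond orders sum to 4 (valence 4) → 0 H
  atom 17: N, bond orders sum to 3 (valence 3) → 0 H
Totals → C:10, H:15, N:3, O:3, S:1.
In Hill order: C10H15N3O3S.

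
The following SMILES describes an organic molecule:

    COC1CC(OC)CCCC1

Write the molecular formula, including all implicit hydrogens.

Walk through each heavy atom and fill implicit hydrogens from standard valence (C 4, N 3, O 2, S 2, halogen 1):
  atom 1: C, bond orders sum to 1 (valence 4) → 3 H
  atom 2: O, bond orders sum to 2 (valence 2) → 0 H
  atom 3: C, bond orders sum to 3 (valence 4) → 1 H
  atom 4: C, bond orders sum to 2 (valence 4) → 2 H
  atom 5: C, bond orders sum to 3 (valence 4) → 1 H
  atom 6: O, bond orders sum to 2 (valence 2) → 0 H
  atom 7: C, bond orders sum to 1 (valence 4) → 3 H
  atom 8: C, bond orders sum to 2 (valence 4) → 2 H
  atom 9: C, bond orders sum to 2 (valence 4) → 2 H
  atom 10: C, bond orders sum to 2 (valence 4) → 2 H
  atom 11: C, bond orders sum to 2 (valence 4) → 2 H
Totals → C:9, H:18, O:2.

C9H18O2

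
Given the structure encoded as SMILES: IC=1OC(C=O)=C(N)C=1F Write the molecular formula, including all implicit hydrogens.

Walk through each heavy atom and fill implicit hydrogens from standard valence (C 4, N 3, O 2, S 2, halogen 1):
  atom 1: I (halogen, monovalent) → 0 H
  atom 2: C, bond orders sum to 4 (valence 4) → 0 H
  atom 3: O, bond orders sum to 2 (valence 2) → 0 H
  atom 4: C, bond orders sum to 4 (valence 4) → 0 H
  atom 5: C, bond orders sum to 3 (valence 4) → 1 H
  atom 6: O, bond orders sum to 2 (valence 2) → 0 H
  atom 7: C, bond orders sum to 4 (valence 4) → 0 H
  atom 8: N, bond orders sum to 1 (valence 3) → 2 H
  atom 9: C, bond orders sum to 4 (valence 4) → 0 H
  atom 10: F (halogen, monovalent) → 0 H
Totals → C:5, H:3, F:1, I:1, N:1, O:2.

C5H3FINO2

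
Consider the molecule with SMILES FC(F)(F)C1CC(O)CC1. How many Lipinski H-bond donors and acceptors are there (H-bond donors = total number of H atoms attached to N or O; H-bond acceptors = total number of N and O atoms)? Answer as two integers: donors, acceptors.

Donors: find every N or O and count the H atoms it carries.
  atom 8 (O): bond orders sum to 1 → 1 H
Lipinski HBD = 1.
Acceptors: N atoms = 0, O atoms = 1 → HBA = 1.

1, 1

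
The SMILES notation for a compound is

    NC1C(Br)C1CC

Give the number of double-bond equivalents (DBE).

1

Molecular formula: C5H10BrN.
DoU = (2C + 2 + N − H − X) / 2, where X is the halogen count and O/S are ignored.
    = (2·5 + 2 + 1 − 10 − 1) / 2 = 2 / 2 = 1.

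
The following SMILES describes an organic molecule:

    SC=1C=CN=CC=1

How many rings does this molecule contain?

In SMILES, each pair of matching ring-closure digits denotes one ring-closing bond; the number of such bonds equals the number of independent rings.
Ring-closure bonds here: 1.

1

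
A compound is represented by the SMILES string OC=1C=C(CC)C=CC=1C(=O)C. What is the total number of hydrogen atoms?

12

Walk through each heavy atom and fill implicit hydrogens from standard valence (C 4, N 3, O 2, S 2, halogen 1):
  atom 1: O, bond orders sum to 1 (valence 2) → 1 H
  atom 2: C, bond orders sum to 4 (valence 4) → 0 H
  atom 3: C, bond orders sum to 3 (valence 4) → 1 H
  atom 4: C, bond orders sum to 4 (valence 4) → 0 H
  atom 5: C, bond orders sum to 2 (valence 4) → 2 H
  atom 6: C, bond orders sum to 1 (valence 4) → 3 H
  atom 7: C, bond orders sum to 3 (valence 4) → 1 H
  atom 8: C, bond orders sum to 3 (valence 4) → 1 H
  atom 9: C, bond orders sum to 4 (valence 4) → 0 H
  atom 10: C, bond orders sum to 4 (valence 4) → 0 H
  atom 11: O, bond orders sum to 2 (valence 2) → 0 H
  atom 12: C, bond orders sum to 1 (valence 4) → 3 H
Total hydrogens: 12.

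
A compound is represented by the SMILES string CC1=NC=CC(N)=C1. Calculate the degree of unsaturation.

Molecular formula: C6H8N2.
DoU = (2C + 2 + N − H − X) / 2, where X is the halogen count and O/S are ignored.
    = (2·6 + 2 + 2 − 8 − 0) / 2 = 8 / 2 = 4.

4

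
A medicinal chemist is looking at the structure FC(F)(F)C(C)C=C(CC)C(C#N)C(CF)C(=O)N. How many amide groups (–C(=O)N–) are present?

The amide motif appears at heavy-atom position 17 in the SMILES.
Other groups present: 1 alkene, 1 nitrile.
Amide count: 1.

1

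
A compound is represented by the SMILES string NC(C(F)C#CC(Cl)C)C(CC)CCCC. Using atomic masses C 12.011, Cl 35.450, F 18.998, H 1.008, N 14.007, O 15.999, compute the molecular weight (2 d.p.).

247.78 g/mol

First, the molecular formula is C13H23ClFN (counting implicit H from valence).
  C: 13 × 12.011 = 156.143
  Cl: 1 × 35.450 = 35.450
  F: 1 × 18.998 = 18.998
  H: 23 × 1.008 = 23.184
  N: 1 × 14.007 = 14.007
Sum: 13×12.011 + 1×35.450 + 1×18.998 + 23×1.008 + 1×14.007 = 247.782 → 247.78 g/mol.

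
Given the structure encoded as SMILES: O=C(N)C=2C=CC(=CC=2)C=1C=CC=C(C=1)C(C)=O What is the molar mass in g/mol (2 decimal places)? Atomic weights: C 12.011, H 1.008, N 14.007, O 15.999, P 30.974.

239.27 g/mol

First, the molecular formula is C15H13NO2 (counting implicit H from valence).
  C: 15 × 12.011 = 180.165
  H: 13 × 1.008 = 13.104
  N: 1 × 14.007 = 14.007
  O: 2 × 15.999 = 31.998
Sum: 15×12.011 + 13×1.008 + 1×14.007 + 2×15.999 = 239.274 → 239.27 g/mol.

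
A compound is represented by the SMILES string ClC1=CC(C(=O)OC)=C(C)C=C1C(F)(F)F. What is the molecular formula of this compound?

C10H8ClF3O2

Walk through each heavy atom and fill implicit hydrogens from standard valence (C 4, N 3, O 2, S 2, halogen 1):
  atom 1: Cl (halogen, monovalent) → 0 H
  atom 2: C, bond orders sum to 4 (valence 4) → 0 H
  atom 3: C, bond orders sum to 3 (valence 4) → 1 H
  atom 4: C, bond orders sum to 4 (valence 4) → 0 H
  atom 5: C, bond orders sum to 4 (valence 4) → 0 H
  atom 6: O, bond orders sum to 2 (valence 2) → 0 H
  atom 7: O, bond orders sum to 2 (valence 2) → 0 H
  atom 8: C, bond orders sum to 1 (valence 4) → 3 H
  atom 9: C, bond orders sum to 4 (valence 4) → 0 H
  atom 10: C, bond orders sum to 1 (valence 4) → 3 H
  atom 11: C, bond orders sum to 3 (valence 4) → 1 H
  atom 12: C, bond orders sum to 4 (valence 4) → 0 H
  atom 13: C, bond orders sum to 4 (valence 4) → 0 H
  atom 14: F (halogen, monovalent) → 0 H
  atom 15: F (halogen, monovalent) → 0 H
  atom 16: F (halogen, monovalent) → 0 H
Totals → C:10, H:8, Cl:1, F:3, O:2.
In Hill order: C10H8ClF3O2.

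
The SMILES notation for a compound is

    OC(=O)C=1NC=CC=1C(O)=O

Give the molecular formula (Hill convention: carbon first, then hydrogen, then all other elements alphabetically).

C6H5NO4

Walk through each heavy atom and fill implicit hydrogens from standard valence (C 4, N 3, O 2, S 2, halogen 1):
  atom 1: O, bond orders sum to 1 (valence 2) → 1 H
  atom 2: C, bond orders sum to 4 (valence 4) → 0 H
  atom 3: O, bond orders sum to 2 (valence 2) → 0 H
  atom 4: C, bond orders sum to 4 (valence 4) → 0 H
  atom 5: N, bond orders sum to 2 (valence 3) → 1 H
  atom 6: C, bond orders sum to 3 (valence 4) → 1 H
  atom 7: C, bond orders sum to 3 (valence 4) → 1 H
  atom 8: C, bond orders sum to 4 (valence 4) → 0 H
  atom 9: C, bond orders sum to 4 (valence 4) → 0 H
  atom 10: O, bond orders sum to 1 (valence 2) → 1 H
  atom 11: O, bond orders sum to 2 (valence 2) → 0 H
Totals → C:6, H:5, N:1, O:4.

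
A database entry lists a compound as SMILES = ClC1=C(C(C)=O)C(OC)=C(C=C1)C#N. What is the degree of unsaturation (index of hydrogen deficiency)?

Molecular formula: C10H8ClNO2.
DoU = (2C + 2 + N − H − X) / 2, where X is the halogen count and O/S are ignored.
    = (2·10 + 2 + 1 − 8 − 1) / 2 = 14 / 2 = 7.

7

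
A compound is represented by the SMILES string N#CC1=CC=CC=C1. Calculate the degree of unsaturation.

Degree of unsaturation = (number of rings) + (number of π bonds).
Ring closures in the SMILES: 1.
π bonds: 3 double bonds (each 1 DoU), 1 triple bond (each 2 DoU) → 5 DoU from unsaturation.
Total DoU = 1 + 5 = 6.

6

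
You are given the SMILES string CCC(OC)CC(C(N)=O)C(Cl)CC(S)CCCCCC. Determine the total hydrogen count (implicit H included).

32

Walk through each heavy atom and fill implicit hydrogens from standard valence (C 4, N 3, O 2, S 2, halogen 1):
  atom 1: C, bond orders sum to 1 (valence 4) → 3 H
  atom 2: C, bond orders sum to 2 (valence 4) → 2 H
  atom 3: C, bond orders sum to 3 (valence 4) → 1 H
  atom 4: O, bond orders sum to 2 (valence 2) → 0 H
  atom 5: C, bond orders sum to 1 (valence 4) → 3 H
  atom 6: C, bond orders sum to 2 (valence 4) → 2 H
  atom 7: C, bond orders sum to 3 (valence 4) → 1 H
  atom 8: C, bond orders sum to 4 (valence 4) → 0 H
  atom 9: N, bond orders sum to 1 (valence 3) → 2 H
  atom 10: O, bond orders sum to 2 (valence 2) → 0 H
  atom 11: C, bond orders sum to 3 (valence 4) → 1 H
  atom 12: Cl (halogen, monovalent) → 0 H
  atom 13: C, bond orders sum to 2 (valence 4) → 2 H
  atom 14: C, bond orders sum to 3 (valence 4) → 1 H
  atom 15: S, bond orders sum to 1 (valence 2) → 1 H
  atom 16: C, bond orders sum to 2 (valence 4) → 2 H
  atom 17: C, bond orders sum to 2 (valence 4) → 2 H
  atom 18: C, bond orders sum to 2 (valence 4) → 2 H
  atom 19: C, bond orders sum to 2 (valence 4) → 2 H
  atom 20: C, bond orders sum to 2 (valence 4) → 2 H
  atom 21: C, bond orders sum to 1 (valence 4) → 3 H
Total hydrogens: 32.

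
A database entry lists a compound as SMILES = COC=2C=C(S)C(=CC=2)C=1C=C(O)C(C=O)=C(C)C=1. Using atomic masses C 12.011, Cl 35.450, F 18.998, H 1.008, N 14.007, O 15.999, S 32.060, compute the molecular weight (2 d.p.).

First, the molecular formula is C15H14O3S (counting implicit H from valence).
  C: 15 × 12.011 = 180.165
  H: 14 × 1.008 = 14.112
  O: 3 × 15.999 = 47.997
  S: 1 × 32.060 = 32.060
Sum: 15×12.011 + 14×1.008 + 3×15.999 + 1×32.060 = 274.334 → 274.33 g/mol.

274.33 g/mol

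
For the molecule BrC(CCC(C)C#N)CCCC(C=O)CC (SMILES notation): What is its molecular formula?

C13H22BrNO

Walk through each heavy atom and fill implicit hydrogens from standard valence (C 4, N 3, O 2, S 2, halogen 1):
  atom 1: Br (halogen, monovalent) → 0 H
  atom 2: C, bond orders sum to 3 (valence 4) → 1 H
  atom 3: C, bond orders sum to 2 (valence 4) → 2 H
  atom 4: C, bond orders sum to 2 (valence 4) → 2 H
  atom 5: C, bond orders sum to 3 (valence 4) → 1 H
  atom 6: C, bond orders sum to 1 (valence 4) → 3 H
  atom 7: C, bond orders sum to 4 (valence 4) → 0 H
  atom 8: N, bond orders sum to 3 (valence 3) → 0 H
  atom 9: C, bond orders sum to 2 (valence 4) → 2 H
  atom 10: C, bond orders sum to 2 (valence 4) → 2 H
  atom 11: C, bond orders sum to 2 (valence 4) → 2 H
  atom 12: C, bond orders sum to 3 (valence 4) → 1 H
  atom 13: C, bond orders sum to 3 (valence 4) → 1 H
  atom 14: O, bond orders sum to 2 (valence 2) → 0 H
  atom 15: C, bond orders sum to 2 (valence 4) → 2 H
  atom 16: C, bond orders sum to 1 (valence 4) → 3 H
Totals → C:13, H:22, Br:1, N:1, O:1.
In Hill order: C13H22BrNO.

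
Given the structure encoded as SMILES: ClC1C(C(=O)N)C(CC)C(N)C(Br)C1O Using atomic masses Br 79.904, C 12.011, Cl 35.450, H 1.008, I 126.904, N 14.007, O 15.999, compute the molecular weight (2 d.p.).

First, the molecular formula is C9H16BrClN2O2 (counting implicit H from valence).
  Br: 1 × 79.904 = 79.904
  C: 9 × 12.011 = 108.099
  Cl: 1 × 35.450 = 35.450
  H: 16 × 1.008 = 16.128
  N: 2 × 14.007 = 28.014
  O: 2 × 15.999 = 31.998
Sum: 1×79.904 + 9×12.011 + 1×35.450 + 16×1.008 + 2×14.007 + 2×15.999 = 299.593 → 299.59 g/mol.

299.59 g/mol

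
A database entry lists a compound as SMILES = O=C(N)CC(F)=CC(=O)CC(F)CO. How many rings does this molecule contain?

0

In SMILES, each pair of matching ring-closure digits denotes one ring-closing bond; the number of such bonds equals the number of independent rings.
Ring-closure bonds here: 0.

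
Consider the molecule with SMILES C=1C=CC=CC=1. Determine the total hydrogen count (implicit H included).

Walk through each heavy atom and fill implicit hydrogens from standard valence (C 4, N 3, O 2, S 2, halogen 1):
  atom 1: C, bond orders sum to 3 (valence 4) → 1 H
  atom 2: C, bond orders sum to 3 (valence 4) → 1 H
  atom 3: C, bond orders sum to 3 (valence 4) → 1 H
  atom 4: C, bond orders sum to 3 (valence 4) → 1 H
  atom 5: C, bond orders sum to 3 (valence 4) → 1 H
  atom 6: C, bond orders sum to 3 (valence 4) → 1 H
Total hydrogens: 6.

6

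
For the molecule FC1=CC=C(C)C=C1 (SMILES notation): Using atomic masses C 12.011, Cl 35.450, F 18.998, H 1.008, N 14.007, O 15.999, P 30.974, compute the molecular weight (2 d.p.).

110.13 g/mol

First, the molecular formula is C7H7F (counting implicit H from valence).
  C: 7 × 12.011 = 84.077
  F: 1 × 18.998 = 18.998
  H: 7 × 1.008 = 7.056
Sum: 7×12.011 + 1×18.998 + 7×1.008 = 110.131 → 110.13 g/mol.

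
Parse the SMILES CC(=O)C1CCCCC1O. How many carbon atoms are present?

8

Count every carbon token in the SMILES (each C, including those in ring-closure positions and inside branches).
Carbon count: 8.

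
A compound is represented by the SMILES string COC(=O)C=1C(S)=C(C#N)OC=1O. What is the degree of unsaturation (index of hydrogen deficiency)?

Molecular formula: C7H5NO4S.
DoU = (2C + 2 + N − H − X) / 2, where X is the halogen count and O/S are ignored.
    = (2·7 + 2 + 1 − 5 − 0) / 2 = 12 / 2 = 6.

6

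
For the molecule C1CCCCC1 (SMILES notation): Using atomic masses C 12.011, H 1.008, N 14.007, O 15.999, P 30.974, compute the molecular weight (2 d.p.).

84.16 g/mol

First, the molecular formula is C6H12 (counting implicit H from valence).
  C: 6 × 12.011 = 72.066
  H: 12 × 1.008 = 12.096
Sum: 6×12.011 + 12×1.008 = 84.162 → 84.16 g/mol.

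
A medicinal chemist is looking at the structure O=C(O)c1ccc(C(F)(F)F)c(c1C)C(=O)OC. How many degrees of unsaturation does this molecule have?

Molecular formula: C11H9F3O4.
DoU = (2C + 2 + N − H − X) / 2, where X is the halogen count and O/S are ignored.
    = (2·11 + 2 + 0 − 9 − 3) / 2 = 12 / 2 = 6.

6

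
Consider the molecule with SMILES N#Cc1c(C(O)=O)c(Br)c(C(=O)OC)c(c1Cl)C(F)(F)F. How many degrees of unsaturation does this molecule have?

Molecular formula: C11H4BrClF3NO4.
DoU = (2C + 2 + N − H − X) / 2, where X is the halogen count and O/S are ignored.
    = (2·11 + 2 + 1 − 4 − 5) / 2 = 16 / 2 = 8.

8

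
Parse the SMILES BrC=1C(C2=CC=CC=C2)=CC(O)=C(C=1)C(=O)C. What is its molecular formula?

Walk through each heavy atom and fill implicit hydrogens from standard valence (C 4, N 3, O 2, S 2, halogen 1):
  atom 1: Br (halogen, monovalent) → 0 H
  atom 2: C, bond orders sum to 4 (valence 4) → 0 H
  atom 3: C, bond orders sum to 4 (valence 4) → 0 H
  atom 4: C, bond orders sum to 4 (valence 4) → 0 H
  atom 5: C, bond orders sum to 3 (valence 4) → 1 H
  atom 6: C, bond orders sum to 3 (valence 4) → 1 H
  atom 7: C, bond orders sum to 3 (valence 4) → 1 H
  atom 8: C, bond orders sum to 3 (valence 4) → 1 H
  atom 9: C, bond orders sum to 3 (valence 4) → 1 H
  atom 10: C, bond orders sum to 3 (valence 4) → 1 H
  atom 11: C, bond orders sum to 4 (valence 4) → 0 H
  atom 12: O, bond orders sum to 1 (valence 2) → 1 H
  atom 13: C, bond orders sum to 4 (valence 4) → 0 H
  atom 14: C, bond orders sum to 3 (valence 4) → 1 H
  atom 15: C, bond orders sum to 4 (valence 4) → 0 H
  atom 16: O, bond orders sum to 2 (valence 2) → 0 H
  atom 17: C, bond orders sum to 1 (valence 4) → 3 H
Totals → C:14, H:11, Br:1, O:2.
In Hill order: C14H11BrO2.

C14H11BrO2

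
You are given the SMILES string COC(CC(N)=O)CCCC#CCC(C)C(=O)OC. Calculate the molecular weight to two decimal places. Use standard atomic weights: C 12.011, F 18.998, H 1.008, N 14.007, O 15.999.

First, the molecular formula is C14H23NO4 (counting implicit H from valence).
  C: 14 × 12.011 = 168.154
  H: 23 × 1.008 = 23.184
  N: 1 × 14.007 = 14.007
  O: 4 × 15.999 = 63.996
Sum: 14×12.011 + 23×1.008 + 1×14.007 + 4×15.999 = 269.341 → 269.34 g/mol.

269.34 g/mol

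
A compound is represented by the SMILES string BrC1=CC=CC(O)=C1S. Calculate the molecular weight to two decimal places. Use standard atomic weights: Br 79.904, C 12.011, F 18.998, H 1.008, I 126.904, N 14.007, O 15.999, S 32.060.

205.07 g/mol

First, the molecular formula is C6H5BrOS (counting implicit H from valence).
  Br: 1 × 79.904 = 79.904
  C: 6 × 12.011 = 72.066
  H: 5 × 1.008 = 5.040
  O: 1 × 15.999 = 15.999
  S: 1 × 32.060 = 32.060
Sum: 1×79.904 + 6×12.011 + 5×1.008 + 1×15.999 + 1×32.060 = 205.069 → 205.07 g/mol.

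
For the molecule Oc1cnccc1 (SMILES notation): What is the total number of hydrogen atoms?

5

Walk through each heavy atom and fill implicit hydrogens from standard valence (C 4, N 3, O 2, S 2, halogen 1); for lowercase aromatic atoms, an aromatic c carries 1 H when it has two neighbours and 0 H with three, and aromatic n carries 0 H:
  atom 1: O, bond orders sum to 1 (valence 2) → 1 H
  atom 2: aromatic c, 3 neighbours → 0 H
  atom 3: aromatic c, 2 neighbours → 1 H
  atom 4: aromatic n, 2 neighbours → 0 H
  atom 5: aromatic c, 2 neighbours → 1 H
  atom 6: aromatic c, 2 neighbours → 1 H
  atom 7: aromatic c, 2 neighbours → 1 H
Total hydrogens: 5.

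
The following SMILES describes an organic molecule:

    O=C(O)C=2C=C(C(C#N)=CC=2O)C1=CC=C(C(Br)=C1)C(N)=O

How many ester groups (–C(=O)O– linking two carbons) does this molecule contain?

Scan the SMILES for the ester motif — none present.
Groups that are present: 1 amide, 1 carboxylic acid, 1 hydroxyl, 1 nitrile.

0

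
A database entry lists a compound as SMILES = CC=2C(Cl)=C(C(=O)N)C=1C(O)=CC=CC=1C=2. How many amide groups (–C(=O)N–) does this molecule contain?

The amide motif appears at heavy-atom position 6 in the SMILES.
Other groups present: 1 hydroxyl.
Amide count: 1.

1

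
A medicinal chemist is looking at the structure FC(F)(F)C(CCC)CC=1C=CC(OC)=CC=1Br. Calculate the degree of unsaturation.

Molecular formula: C13H16BrF3O.
DoU = (2C + 2 + N − H − X) / 2, where X is the halogen count and O/S are ignored.
    = (2·13 + 2 + 0 − 16 − 4) / 2 = 8 / 2 = 4.

4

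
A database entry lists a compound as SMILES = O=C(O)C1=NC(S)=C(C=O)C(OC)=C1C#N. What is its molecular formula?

Walk through each heavy atom and fill implicit hydrogens from standard valence (C 4, N 3, O 2, S 2, halogen 1):
  atom 1: O, bond orders sum to 2 (valence 2) → 0 H
  atom 2: C, bond orders sum to 4 (valence 4) → 0 H
  atom 3: O, bond orders sum to 1 (valence 2) → 1 H
  atom 4: C, bond orders sum to 4 (valence 4) → 0 H
  atom 5: N, bond orders sum to 3 (valence 3) → 0 H
  atom 6: C, bond orders sum to 4 (valence 4) → 0 H
  atom 7: S, bond orders sum to 1 (valence 2) → 1 H
  atom 8: C, bond orders sum to 4 (valence 4) → 0 H
  atom 9: C, bond orders sum to 3 (valence 4) → 1 H
  atom 10: O, bond orders sum to 2 (valence 2) → 0 H
  atom 11: C, bond orders sum to 4 (valence 4) → 0 H
  atom 12: O, bond orders sum to 2 (valence 2) → 0 H
  atom 13: C, bond orders sum to 1 (valence 4) → 3 H
  atom 14: C, bond orders sum to 4 (valence 4) → 0 H
  atom 15: C, bond orders sum to 4 (valence 4) → 0 H
  atom 16: N, bond orders sum to 3 (valence 3) → 0 H
Totals → C:9, H:6, N:2, O:4, S:1.
In Hill order: C9H6N2O4S.

C9H6N2O4S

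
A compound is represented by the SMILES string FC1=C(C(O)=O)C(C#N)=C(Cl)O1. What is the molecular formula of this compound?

Walk through each heavy atom and fill implicit hydrogens from standard valence (C 4, N 3, O 2, S 2, halogen 1):
  atom 1: F (halogen, monovalent) → 0 H
  atom 2: C, bond orders sum to 4 (valence 4) → 0 H
  atom 3: C, bond orders sum to 4 (valence 4) → 0 H
  atom 4: C, bond orders sum to 4 (valence 4) → 0 H
  atom 5: O, bond orders sum to 1 (valence 2) → 1 H
  atom 6: O, bond orders sum to 2 (valence 2) → 0 H
  atom 7: C, bond orders sum to 4 (valence 4) → 0 H
  atom 8: C, bond orders sum to 4 (valence 4) → 0 H
  atom 9: N, bond orders sum to 3 (valence 3) → 0 H
  atom 10: C, bond orders sum to 4 (valence 4) → 0 H
  atom 11: Cl (halogen, monovalent) → 0 H
  atom 12: O, bond orders sum to 2 (valence 2) → 0 H
Totals → C:6, H:1, Cl:1, F:1, N:1, O:3.

C6HClFNO3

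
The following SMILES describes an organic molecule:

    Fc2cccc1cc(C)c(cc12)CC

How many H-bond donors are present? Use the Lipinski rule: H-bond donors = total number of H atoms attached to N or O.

0

Donors: find every N or O and count the H atoms it carries.
  (no N or O atoms present)
Lipinski HBD = 0.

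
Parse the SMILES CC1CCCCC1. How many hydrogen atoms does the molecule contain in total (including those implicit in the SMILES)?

Walk through each heavy atom and fill implicit hydrogens from standard valence (C 4, N 3, O 2, S 2, halogen 1):
  atom 1: C, bond orders sum to 1 (valence 4) → 3 H
  atom 2: C, bond orders sum to 3 (valence 4) → 1 H
  atom 3: C, bond orders sum to 2 (valence 4) → 2 H
  atom 4: C, bond orders sum to 2 (valence 4) → 2 H
  atom 5: C, bond orders sum to 2 (valence 4) → 2 H
  atom 6: C, bond orders sum to 2 (valence 4) → 2 H
  atom 7: C, bond orders sum to 2 (valence 4) → 2 H
Total hydrogens: 14.

14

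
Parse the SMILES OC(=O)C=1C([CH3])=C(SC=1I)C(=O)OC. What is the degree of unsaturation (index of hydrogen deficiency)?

Molecular formula: C8H7IO4S.
DoU = (2C + 2 + N − H − X) / 2, where X is the halogen count and O/S are ignored.
    = (2·8 + 2 + 0 − 7 − 1) / 2 = 10 / 2 = 5.

5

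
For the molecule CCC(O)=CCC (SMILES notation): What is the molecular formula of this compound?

Walk through each heavy atom and fill implicit hydrogens from standard valence (C 4, N 3, O 2, S 2, halogen 1):
  atom 1: C, bond orders sum to 1 (valence 4) → 3 H
  atom 2: C, bond orders sum to 2 (valence 4) → 2 H
  atom 3: C, bond orders sum to 4 (valence 4) → 0 H
  atom 4: O, bond orders sum to 1 (valence 2) → 1 H
  atom 5: C, bond orders sum to 3 (valence 4) → 1 H
  atom 6: C, bond orders sum to 2 (valence 4) → 2 H
  atom 7: C, bond orders sum to 1 (valence 4) → 3 H
Totals → C:6, H:12, O:1.
In Hill order: C6H12O.

C6H12O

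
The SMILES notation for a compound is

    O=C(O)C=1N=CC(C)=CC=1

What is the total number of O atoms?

2

Scan the SMILES for O atoms (remember two-letter symbols like Cl and Br are single atoms).
Oxygen count: 2.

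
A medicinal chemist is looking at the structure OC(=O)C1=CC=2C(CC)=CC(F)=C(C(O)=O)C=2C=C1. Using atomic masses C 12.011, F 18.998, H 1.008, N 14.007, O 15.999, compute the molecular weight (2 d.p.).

262.24 g/mol

First, the molecular formula is C14H11FO4 (counting implicit H from valence).
  C: 14 × 12.011 = 168.154
  F: 1 × 18.998 = 18.998
  H: 11 × 1.008 = 11.088
  O: 4 × 15.999 = 63.996
Sum: 14×12.011 + 1×18.998 + 11×1.008 + 4×15.999 = 262.236 → 262.24 g/mol.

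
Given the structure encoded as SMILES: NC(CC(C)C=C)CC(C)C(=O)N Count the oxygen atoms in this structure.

1

Scan the SMILES for O atoms (remember two-letter symbols like Cl and Br are single atoms).
Oxygen count: 1.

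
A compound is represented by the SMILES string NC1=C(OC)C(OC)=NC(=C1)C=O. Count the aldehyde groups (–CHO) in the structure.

1

The aldehyde motif appears at heavy-atom position 12 in the SMILES.
Other groups present: 2 ether, 1 primary amine.
Aldehyde count: 1.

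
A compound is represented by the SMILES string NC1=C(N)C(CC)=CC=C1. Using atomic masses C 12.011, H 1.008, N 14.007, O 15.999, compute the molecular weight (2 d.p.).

136.20 g/mol

First, the molecular formula is C8H12N2 (counting implicit H from valence).
  C: 8 × 12.011 = 96.088
  H: 12 × 1.008 = 12.096
  N: 2 × 14.007 = 28.014
Sum: 8×12.011 + 12×1.008 + 2×14.007 = 136.198 → 136.20 g/mol.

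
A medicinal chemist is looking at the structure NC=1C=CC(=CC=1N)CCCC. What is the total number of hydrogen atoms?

16

Walk through each heavy atom and fill implicit hydrogens from standard valence (C 4, N 3, O 2, S 2, halogen 1):
  atom 1: N, bond orders sum to 1 (valence 3) → 2 H
  atom 2: C, bond orders sum to 4 (valence 4) → 0 H
  atom 3: C, bond orders sum to 3 (valence 4) → 1 H
  atom 4: C, bond orders sum to 3 (valence 4) → 1 H
  atom 5: C, bond orders sum to 4 (valence 4) → 0 H
  atom 6: C, bond orders sum to 3 (valence 4) → 1 H
  atom 7: C, bond orders sum to 4 (valence 4) → 0 H
  atom 8: N, bond orders sum to 1 (valence 3) → 2 H
  atom 9: C, bond orders sum to 2 (valence 4) → 2 H
  atom 10: C, bond orders sum to 2 (valence 4) → 2 H
  atom 11: C, bond orders sum to 2 (valence 4) → 2 H
  atom 12: C, bond orders sum to 1 (valence 4) → 3 H
Total hydrogens: 16.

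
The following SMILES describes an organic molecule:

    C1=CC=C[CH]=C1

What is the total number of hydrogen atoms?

Walk through each heavy atom and fill implicit hydrogens from standard valence (C 4, N 3, O 2, S 2, halogen 1):
  atom 1: C, bond orders sum to 3 (valence 4) → 1 H
  atom 2: C, bond orders sum to 3 (valence 4) → 1 H
  atom 3: C, bond orders sum to 3 (valence 4) → 1 H
  atom 4: C, bond orders sum to 3 (valence 4) → 1 H
  atom 5: C with explicit H count 1
  atom 6: C, bond orders sum to 3 (valence 4) → 1 H
Total hydrogens: 6.

6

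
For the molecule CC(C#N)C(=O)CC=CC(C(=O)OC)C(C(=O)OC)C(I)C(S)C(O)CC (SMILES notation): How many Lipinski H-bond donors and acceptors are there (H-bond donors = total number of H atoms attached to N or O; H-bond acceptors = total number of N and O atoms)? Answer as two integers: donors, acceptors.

Donors: find every N or O and count the H atoms it carries.
  atom 4 (N): bond orders sum to 3 → 0 H
  atom 6 (O): bond orders sum to 2 → 0 H
  atom 12 (O): bond orders sum to 2 → 0 H
  atom 13 (O): bond orders sum to 2 → 0 H
  atom 17 (O): bond orders sum to 2 → 0 H
  atom 18 (O): bond orders sum to 2 → 0 H
  atom 25 (O): bond orders sum to 1 → 1 H
Lipinski HBD = 1.
Acceptors: N atoms = 1, O atoms = 6 → HBA = 7.

1, 7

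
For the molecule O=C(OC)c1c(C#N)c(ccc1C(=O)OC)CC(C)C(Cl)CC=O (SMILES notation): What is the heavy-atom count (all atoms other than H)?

24

Every atom symbol written in the SMILES (organic subset) is one heavy atom; implicit H are not written.
Heavy atoms by element → C:17, Cl:1, N:1, O:5.
Total: 24.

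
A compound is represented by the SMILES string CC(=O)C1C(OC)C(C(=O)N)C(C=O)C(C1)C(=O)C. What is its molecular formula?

C13H19NO5

Walk through each heavy atom and fill implicit hydrogens from standard valence (C 4, N 3, O 2, S 2, halogen 1):
  atom 1: C, bond orders sum to 1 (valence 4) → 3 H
  atom 2: C, bond orders sum to 4 (valence 4) → 0 H
  atom 3: O, bond orders sum to 2 (valence 2) → 0 H
  atom 4: C, bond orders sum to 3 (valence 4) → 1 H
  atom 5: C, bond orders sum to 3 (valence 4) → 1 H
  atom 6: O, bond orders sum to 2 (valence 2) → 0 H
  atom 7: C, bond orders sum to 1 (valence 4) → 3 H
  atom 8: C, bond orders sum to 3 (valence 4) → 1 H
  atom 9: C, bond orders sum to 4 (valence 4) → 0 H
  atom 10: O, bond orders sum to 2 (valence 2) → 0 H
  atom 11: N, bond orders sum to 1 (valence 3) → 2 H
  atom 12: C, bond orders sum to 3 (valence 4) → 1 H
  atom 13: C, bond orders sum to 3 (valence 4) → 1 H
  atom 14: O, bond orders sum to 2 (valence 2) → 0 H
  atom 15: C, bond orders sum to 3 (valence 4) → 1 H
  atom 16: C, bond orders sum to 2 (valence 4) → 2 H
  atom 17: C, bond orders sum to 4 (valence 4) → 0 H
  atom 18: O, bond orders sum to 2 (valence 2) → 0 H
  atom 19: C, bond orders sum to 1 (valence 4) → 3 H
Totals → C:13, H:19, N:1, O:5.
In Hill order: C13H19NO5.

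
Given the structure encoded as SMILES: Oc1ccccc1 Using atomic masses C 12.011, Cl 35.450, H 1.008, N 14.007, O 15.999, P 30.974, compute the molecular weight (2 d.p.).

First, the molecular formula is C6H6O (counting implicit H from valence).
  C: 6 × 12.011 = 72.066
  H: 6 × 1.008 = 6.048
  O: 1 × 15.999 = 15.999
Sum: 6×12.011 + 6×1.008 + 1×15.999 = 94.113 → 94.11 g/mol.

94.11 g/mol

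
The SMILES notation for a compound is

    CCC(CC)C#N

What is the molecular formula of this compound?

Walk through each heavy atom and fill implicit hydrogens from standard valence (C 4, N 3, O 2, S 2, halogen 1):
  atom 1: C, bond orders sum to 1 (valence 4) → 3 H
  atom 2: C, bond orders sum to 2 (valence 4) → 2 H
  atom 3: C, bond orders sum to 3 (valence 4) → 1 H
  atom 4: C, bond orders sum to 2 (valence 4) → 2 H
  atom 5: C, bond orders sum to 1 (valence 4) → 3 H
  atom 6: C, bond orders sum to 4 (valence 4) → 0 H
  atom 7: N, bond orders sum to 3 (valence 3) → 0 H
Totals → C:6, H:11, N:1.
In Hill order: C6H11N.

C6H11N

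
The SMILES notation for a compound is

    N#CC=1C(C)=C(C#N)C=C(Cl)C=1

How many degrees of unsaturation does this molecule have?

8

Degree of unsaturation = (number of rings) + (number of π bonds).
Ring closures in the SMILES: 1.
π bonds: 3 double bonds (each 1 DoU), 2 triple bonds (each 2 DoU) → 7 DoU from unsaturation.
Total DoU = 1 + 7 = 8.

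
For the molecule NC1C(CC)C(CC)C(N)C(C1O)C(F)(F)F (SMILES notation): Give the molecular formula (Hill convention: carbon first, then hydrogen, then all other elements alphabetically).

Walk through each heavy atom and fill implicit hydrogens from standard valence (C 4, N 3, O 2, S 2, halogen 1):
  atom 1: N, bond orders sum to 1 (valence 3) → 2 H
  atom 2: C, bond orders sum to 3 (valence 4) → 1 H
  atom 3: C, bond orders sum to 3 (valence 4) → 1 H
  atom 4: C, bond orders sum to 2 (valence 4) → 2 H
  atom 5: C, bond orders sum to 1 (valence 4) → 3 H
  atom 6: C, bond orders sum to 3 (valence 4) → 1 H
  atom 7: C, bond orders sum to 2 (valence 4) → 2 H
  atom 8: C, bond orders sum to 1 (valence 4) → 3 H
  atom 9: C, bond orders sum to 3 (valence 4) → 1 H
  atom 10: N, bond orders sum to 1 (valence 3) → 2 H
  atom 11: C, bond orders sum to 3 (valence 4) → 1 H
  atom 12: C, bond orders sum to 3 (valence 4) → 1 H
  atom 13: O, bond orders sum to 1 (valence 2) → 1 H
  atom 14: C, bond orders sum to 4 (valence 4) → 0 H
  atom 15: F (halogen, monovalent) → 0 H
  atom 16: F (halogen, monovalent) → 0 H
  atom 17: F (halogen, monovalent) → 0 H
Totals → C:11, H:21, F:3, N:2, O:1.
In Hill order: C11H21F3N2O.

C11H21F3N2O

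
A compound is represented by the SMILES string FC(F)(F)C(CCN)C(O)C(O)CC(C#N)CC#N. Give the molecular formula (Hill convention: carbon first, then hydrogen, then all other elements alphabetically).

C11H16F3N3O2

Walk through each heavy atom and fill implicit hydrogens from standard valence (C 4, N 3, O 2, S 2, halogen 1):
  atom 1: F (halogen, monovalent) → 0 H
  atom 2: C, bond orders sum to 4 (valence 4) → 0 H
  atom 3: F (halogen, monovalent) → 0 H
  atom 4: F (halogen, monovalent) → 0 H
  atom 5: C, bond orders sum to 3 (valence 4) → 1 H
  atom 6: C, bond orders sum to 2 (valence 4) → 2 H
  atom 7: C, bond orders sum to 2 (valence 4) → 2 H
  atom 8: N, bond orders sum to 1 (valence 3) → 2 H
  atom 9: C, bond orders sum to 3 (valence 4) → 1 H
  atom 10: O, bond orders sum to 1 (valence 2) → 1 H
  atom 11: C, bond orders sum to 3 (valence 4) → 1 H
  atom 12: O, bond orders sum to 1 (valence 2) → 1 H
  atom 13: C, bond orders sum to 2 (valence 4) → 2 H
  atom 14: C, bond orders sum to 3 (valence 4) → 1 H
  atom 15: C, bond orders sum to 4 (valence 4) → 0 H
  atom 16: N, bond orders sum to 3 (valence 3) → 0 H
  atom 17: C, bond orders sum to 2 (valence 4) → 2 H
  atom 18: C, bond orders sum to 4 (valence 4) → 0 H
  atom 19: N, bond orders sum to 3 (valence 3) → 0 H
Totals → C:11, H:16, F:3, N:3, O:2.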